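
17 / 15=1.13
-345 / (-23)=15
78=78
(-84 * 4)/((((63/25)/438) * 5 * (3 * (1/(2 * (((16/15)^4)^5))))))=-5648101429239547504227254272/199515403804779052734375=-28309.10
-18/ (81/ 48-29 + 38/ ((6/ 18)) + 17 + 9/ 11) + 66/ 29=374022/ 177799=2.10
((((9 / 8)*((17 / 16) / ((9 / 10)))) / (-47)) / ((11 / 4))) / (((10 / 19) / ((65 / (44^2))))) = -0.00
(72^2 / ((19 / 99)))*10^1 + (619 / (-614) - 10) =270102.68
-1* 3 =-3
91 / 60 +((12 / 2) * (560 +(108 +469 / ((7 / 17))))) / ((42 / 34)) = 8778.37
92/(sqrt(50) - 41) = -3772/1631 - 460 * sqrt(2)/1631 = -2.71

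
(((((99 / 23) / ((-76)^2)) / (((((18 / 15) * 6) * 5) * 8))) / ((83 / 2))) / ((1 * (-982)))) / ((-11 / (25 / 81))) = 0.00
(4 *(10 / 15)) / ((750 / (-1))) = -4 / 1125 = -0.00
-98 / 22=-49 / 11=-4.45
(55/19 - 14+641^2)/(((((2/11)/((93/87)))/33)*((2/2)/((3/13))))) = 131770289376/7163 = 18395963.89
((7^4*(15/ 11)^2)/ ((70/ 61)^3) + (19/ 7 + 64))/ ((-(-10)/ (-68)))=-1740101317/ 84700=-20544.29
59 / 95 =0.62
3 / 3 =1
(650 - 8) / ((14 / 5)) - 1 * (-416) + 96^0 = 4524 / 7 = 646.29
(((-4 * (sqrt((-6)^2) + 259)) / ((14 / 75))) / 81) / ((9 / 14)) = -26500 / 243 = -109.05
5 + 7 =12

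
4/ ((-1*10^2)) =-1/ 25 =-0.04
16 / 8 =2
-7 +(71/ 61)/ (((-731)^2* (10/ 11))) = -2281720689/ 325960210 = -7.00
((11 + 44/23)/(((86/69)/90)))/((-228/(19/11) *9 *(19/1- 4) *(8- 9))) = 9/172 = 0.05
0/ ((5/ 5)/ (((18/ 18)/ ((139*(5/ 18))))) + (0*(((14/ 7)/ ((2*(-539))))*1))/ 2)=0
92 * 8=736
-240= -240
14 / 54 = 7 / 27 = 0.26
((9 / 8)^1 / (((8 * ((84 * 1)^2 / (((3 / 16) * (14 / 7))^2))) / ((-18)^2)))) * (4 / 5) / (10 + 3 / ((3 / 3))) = 729 / 13045760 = 0.00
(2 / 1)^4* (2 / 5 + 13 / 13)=112 / 5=22.40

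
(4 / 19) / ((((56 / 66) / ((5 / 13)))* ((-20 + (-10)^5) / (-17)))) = 187 / 11528972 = 0.00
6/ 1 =6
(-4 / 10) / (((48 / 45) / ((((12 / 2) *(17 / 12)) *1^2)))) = -51 / 16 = -3.19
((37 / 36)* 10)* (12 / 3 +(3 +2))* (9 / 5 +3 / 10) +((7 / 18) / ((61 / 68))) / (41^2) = 194.25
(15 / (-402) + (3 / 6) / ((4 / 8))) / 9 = 43 / 402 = 0.11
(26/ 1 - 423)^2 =157609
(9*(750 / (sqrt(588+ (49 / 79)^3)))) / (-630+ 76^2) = 266625*sqrt(467590651) / 106604749559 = 0.05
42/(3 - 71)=-21/34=-0.62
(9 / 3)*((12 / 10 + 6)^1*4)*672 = 290304 / 5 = 58060.80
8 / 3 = 2.67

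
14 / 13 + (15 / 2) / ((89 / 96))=10606 / 1157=9.17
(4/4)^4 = 1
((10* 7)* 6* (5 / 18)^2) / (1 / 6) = 1750 / 9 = 194.44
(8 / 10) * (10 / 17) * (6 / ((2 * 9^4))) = 8 / 37179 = 0.00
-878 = -878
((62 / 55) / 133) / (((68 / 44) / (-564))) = -3.09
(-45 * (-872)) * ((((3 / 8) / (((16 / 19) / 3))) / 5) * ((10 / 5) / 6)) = 55917 / 16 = 3494.81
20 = 20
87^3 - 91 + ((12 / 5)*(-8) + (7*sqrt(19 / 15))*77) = 539*sqrt(285) / 15 + 3291964 / 5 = 658999.42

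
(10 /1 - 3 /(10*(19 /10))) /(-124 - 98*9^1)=-187 /19114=-0.01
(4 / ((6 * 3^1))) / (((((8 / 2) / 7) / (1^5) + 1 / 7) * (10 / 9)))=7 / 25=0.28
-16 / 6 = -8 / 3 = -2.67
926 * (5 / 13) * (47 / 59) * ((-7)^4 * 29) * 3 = 45455900070 / 767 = 59264537.25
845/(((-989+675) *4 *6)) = -845/7536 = -0.11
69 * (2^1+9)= 759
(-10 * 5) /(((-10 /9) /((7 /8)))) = 315 /8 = 39.38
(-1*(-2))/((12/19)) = 19/6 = 3.17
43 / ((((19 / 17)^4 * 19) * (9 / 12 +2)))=14365612 / 27237089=0.53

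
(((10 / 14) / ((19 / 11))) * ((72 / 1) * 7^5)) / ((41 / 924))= 8785355040 / 779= 11277734.33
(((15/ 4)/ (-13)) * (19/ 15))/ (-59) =19/ 3068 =0.01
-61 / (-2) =61 / 2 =30.50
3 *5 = 15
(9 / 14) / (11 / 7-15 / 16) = 1.01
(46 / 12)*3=11.50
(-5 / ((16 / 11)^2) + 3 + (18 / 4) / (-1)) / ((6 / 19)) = -18791 / 1536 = -12.23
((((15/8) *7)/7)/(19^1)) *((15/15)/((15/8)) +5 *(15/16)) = 1253/2432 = 0.52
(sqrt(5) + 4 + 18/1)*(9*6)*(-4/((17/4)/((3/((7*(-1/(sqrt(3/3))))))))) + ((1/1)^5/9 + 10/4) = 2592*sqrt(5)/119 + 1032025/2142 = 530.51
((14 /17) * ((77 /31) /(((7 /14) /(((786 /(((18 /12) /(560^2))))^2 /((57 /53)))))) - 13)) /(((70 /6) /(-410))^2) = 8891811094331003100137976 /70091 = 126860953536559659587.36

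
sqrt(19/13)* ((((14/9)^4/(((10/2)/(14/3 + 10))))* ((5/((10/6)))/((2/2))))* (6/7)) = 482944* sqrt(247)/142155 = 53.39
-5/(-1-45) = 5/46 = 0.11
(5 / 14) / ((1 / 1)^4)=5 / 14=0.36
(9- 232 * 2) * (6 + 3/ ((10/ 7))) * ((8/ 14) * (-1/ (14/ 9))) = 9477/ 7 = 1353.86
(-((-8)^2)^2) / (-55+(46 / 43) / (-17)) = 74.39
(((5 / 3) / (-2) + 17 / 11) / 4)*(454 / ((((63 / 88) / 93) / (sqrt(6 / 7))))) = 661478*sqrt(42) / 441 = 9720.79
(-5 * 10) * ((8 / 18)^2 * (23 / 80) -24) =96970 / 81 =1197.16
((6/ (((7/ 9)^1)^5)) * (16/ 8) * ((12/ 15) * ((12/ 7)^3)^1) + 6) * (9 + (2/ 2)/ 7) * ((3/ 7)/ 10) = 486787611456/ 7061881225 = 68.93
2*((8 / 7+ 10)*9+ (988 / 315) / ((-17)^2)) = 18260996 / 91035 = 200.59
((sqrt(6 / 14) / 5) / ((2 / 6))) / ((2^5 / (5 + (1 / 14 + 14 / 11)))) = 0.08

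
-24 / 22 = -12 / 11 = -1.09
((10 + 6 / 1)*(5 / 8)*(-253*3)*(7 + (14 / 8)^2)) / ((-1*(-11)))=-55545 / 8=-6943.12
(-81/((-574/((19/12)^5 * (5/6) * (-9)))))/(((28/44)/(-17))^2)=-432933529655/57602048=-7515.94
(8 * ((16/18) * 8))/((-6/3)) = -28.44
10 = 10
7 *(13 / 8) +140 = 1211 / 8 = 151.38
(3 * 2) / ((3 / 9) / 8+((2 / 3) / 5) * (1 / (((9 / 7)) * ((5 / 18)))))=1200 / 83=14.46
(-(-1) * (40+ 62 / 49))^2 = 4088484 / 2401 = 1702.83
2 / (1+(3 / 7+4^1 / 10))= 35 / 32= 1.09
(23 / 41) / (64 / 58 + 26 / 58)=667 / 1845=0.36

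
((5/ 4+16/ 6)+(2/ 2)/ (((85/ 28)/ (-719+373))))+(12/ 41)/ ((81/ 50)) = -41356309/ 376380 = -109.88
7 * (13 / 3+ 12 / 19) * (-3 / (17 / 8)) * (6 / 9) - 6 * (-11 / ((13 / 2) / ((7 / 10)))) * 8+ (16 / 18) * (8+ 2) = 6243152 / 188955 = 33.04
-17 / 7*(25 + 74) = -1683 / 7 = -240.43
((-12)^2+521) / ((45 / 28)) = 3724 / 9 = 413.78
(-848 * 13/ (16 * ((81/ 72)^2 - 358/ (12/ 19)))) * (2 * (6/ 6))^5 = 325632/ 8353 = 38.98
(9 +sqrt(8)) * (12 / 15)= 8 * sqrt(2) / 5 +36 / 5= 9.46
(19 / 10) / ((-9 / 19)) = -361 / 90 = -4.01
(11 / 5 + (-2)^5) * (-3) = 447 / 5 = 89.40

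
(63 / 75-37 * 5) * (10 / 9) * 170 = -313072 / 9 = -34785.78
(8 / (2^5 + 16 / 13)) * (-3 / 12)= -13 / 216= -0.06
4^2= 16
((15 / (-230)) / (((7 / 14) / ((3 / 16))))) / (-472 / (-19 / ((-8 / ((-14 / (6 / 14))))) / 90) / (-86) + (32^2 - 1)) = -120099 / 4992395824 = -0.00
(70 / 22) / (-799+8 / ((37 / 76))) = -259 / 63701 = -0.00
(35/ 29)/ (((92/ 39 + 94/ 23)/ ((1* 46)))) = 103155/ 11977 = 8.61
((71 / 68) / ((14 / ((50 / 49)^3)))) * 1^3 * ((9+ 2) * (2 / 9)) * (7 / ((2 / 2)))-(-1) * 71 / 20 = 1766146087 / 360005940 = 4.91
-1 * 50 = -50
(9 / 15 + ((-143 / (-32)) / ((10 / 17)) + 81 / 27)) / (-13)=-3583 / 4160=-0.86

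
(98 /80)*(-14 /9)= -1.91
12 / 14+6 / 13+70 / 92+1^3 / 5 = 47711 / 20930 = 2.28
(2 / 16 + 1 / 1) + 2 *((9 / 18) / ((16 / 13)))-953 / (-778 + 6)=9795 / 3088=3.17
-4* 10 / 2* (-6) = 120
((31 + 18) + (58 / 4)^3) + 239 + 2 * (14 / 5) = 133689 / 40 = 3342.22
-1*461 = -461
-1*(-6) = 6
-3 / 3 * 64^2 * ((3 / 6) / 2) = -1024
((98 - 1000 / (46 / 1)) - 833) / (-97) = 17405 / 2231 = 7.80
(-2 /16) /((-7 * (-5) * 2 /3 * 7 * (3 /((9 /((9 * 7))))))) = -1 /27440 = -0.00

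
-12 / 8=-3 / 2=-1.50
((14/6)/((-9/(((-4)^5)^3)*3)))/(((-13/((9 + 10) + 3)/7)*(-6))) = 578746843136/3159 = 183205711.66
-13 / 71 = -0.18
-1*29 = -29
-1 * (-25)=25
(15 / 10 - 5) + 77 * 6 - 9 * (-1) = 935 / 2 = 467.50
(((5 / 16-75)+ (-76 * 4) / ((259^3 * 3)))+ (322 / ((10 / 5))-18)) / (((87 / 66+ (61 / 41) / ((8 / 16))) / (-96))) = -102772567187708 / 67289420667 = -1527.32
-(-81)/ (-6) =-27/ 2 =-13.50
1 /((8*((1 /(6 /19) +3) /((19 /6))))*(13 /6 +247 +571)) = 3 /38332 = 0.00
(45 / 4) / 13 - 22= -1099 / 52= -21.13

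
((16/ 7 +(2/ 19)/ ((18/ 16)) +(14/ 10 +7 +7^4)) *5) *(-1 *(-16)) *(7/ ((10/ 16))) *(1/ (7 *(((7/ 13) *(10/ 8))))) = 96076025344/ 209475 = 458651.51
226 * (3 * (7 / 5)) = 4746 / 5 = 949.20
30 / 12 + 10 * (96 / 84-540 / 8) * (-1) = 9325 / 14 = 666.07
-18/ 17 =-1.06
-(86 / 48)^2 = -1849 / 576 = -3.21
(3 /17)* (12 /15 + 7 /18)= 107 /510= 0.21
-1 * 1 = -1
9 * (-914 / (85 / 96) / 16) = -49356 / 85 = -580.66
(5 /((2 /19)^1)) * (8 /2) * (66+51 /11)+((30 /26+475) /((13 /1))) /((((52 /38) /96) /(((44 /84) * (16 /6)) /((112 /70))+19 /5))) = 12905096894 /507507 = 25428.41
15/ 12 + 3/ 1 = 17/ 4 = 4.25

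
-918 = -918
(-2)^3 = -8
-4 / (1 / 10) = -40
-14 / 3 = -4.67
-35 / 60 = -0.58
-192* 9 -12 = -1740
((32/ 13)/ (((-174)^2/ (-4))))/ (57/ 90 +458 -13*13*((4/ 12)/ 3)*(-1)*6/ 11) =-3520/ 5074956471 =-0.00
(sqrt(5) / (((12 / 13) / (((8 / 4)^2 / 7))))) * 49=91 * sqrt(5) / 3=67.83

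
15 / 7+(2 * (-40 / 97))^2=185935 / 65863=2.82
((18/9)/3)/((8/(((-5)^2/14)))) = 25/168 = 0.15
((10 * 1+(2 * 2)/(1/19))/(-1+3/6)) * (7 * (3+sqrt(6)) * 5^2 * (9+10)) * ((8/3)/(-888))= 571900 * sqrt(6)/333+571900/111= 9359.05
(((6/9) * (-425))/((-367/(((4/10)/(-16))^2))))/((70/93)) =527/822080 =0.00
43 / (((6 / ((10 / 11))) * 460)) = 43 / 3036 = 0.01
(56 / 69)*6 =112 / 23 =4.87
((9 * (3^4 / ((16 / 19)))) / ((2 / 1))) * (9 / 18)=13851 / 64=216.42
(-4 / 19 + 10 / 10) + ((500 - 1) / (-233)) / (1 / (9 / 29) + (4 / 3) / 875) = 0.13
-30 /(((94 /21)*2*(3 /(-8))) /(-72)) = -30240 /47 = -643.40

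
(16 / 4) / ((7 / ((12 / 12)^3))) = 4 / 7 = 0.57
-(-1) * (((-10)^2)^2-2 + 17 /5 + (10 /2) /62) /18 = 3100459 /5580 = 555.64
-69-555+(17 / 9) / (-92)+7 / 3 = -514757 / 828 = -621.69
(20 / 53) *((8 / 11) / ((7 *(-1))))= -160 / 4081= -0.04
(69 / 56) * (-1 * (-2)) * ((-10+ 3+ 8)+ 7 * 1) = 138 / 7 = 19.71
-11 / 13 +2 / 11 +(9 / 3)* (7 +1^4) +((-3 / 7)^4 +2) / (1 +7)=64795365 / 2746744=23.59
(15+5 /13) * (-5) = -1000 /13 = -76.92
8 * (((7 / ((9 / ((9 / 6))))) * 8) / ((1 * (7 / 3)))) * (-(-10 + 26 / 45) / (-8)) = -1696 / 45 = -37.69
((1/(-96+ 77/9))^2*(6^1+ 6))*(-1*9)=-8748/619369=-0.01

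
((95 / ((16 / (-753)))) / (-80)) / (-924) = -4769 / 78848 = -0.06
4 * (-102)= -408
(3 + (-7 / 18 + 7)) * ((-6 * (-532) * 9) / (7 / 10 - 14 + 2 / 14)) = -6442520 / 307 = -20985.41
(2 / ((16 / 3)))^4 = 0.02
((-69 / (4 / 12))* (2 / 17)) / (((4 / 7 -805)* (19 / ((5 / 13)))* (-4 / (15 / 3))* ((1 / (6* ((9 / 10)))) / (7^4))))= -156557205 / 15763046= -9.93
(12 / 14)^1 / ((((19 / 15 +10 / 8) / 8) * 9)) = 320 / 1057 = 0.30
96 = 96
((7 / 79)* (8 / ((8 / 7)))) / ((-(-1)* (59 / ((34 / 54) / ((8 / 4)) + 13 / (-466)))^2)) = 159643225 / 10883547698319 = 0.00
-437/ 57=-23/ 3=-7.67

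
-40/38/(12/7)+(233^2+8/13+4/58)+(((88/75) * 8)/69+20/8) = 4025026948529/74137050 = 54291.71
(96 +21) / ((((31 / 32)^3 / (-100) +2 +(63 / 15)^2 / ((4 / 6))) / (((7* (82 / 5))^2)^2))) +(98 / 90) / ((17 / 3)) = 28300380789768358663 / 39621873225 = 714261555.20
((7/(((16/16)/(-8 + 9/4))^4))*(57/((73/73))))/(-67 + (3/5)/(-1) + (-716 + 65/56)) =-3907979565/7010656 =-557.43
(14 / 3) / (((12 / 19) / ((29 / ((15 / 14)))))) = 26999 / 135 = 199.99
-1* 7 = -7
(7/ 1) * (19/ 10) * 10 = 133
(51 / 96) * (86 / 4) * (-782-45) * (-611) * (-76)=-7018070033 / 16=-438629377.06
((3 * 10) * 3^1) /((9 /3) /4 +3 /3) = 51.43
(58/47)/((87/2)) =4/141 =0.03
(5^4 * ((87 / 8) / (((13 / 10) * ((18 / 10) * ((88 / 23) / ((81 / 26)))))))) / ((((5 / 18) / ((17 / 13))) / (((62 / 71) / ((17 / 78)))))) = 44610.53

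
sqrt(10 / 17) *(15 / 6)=5 *sqrt(170) / 34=1.92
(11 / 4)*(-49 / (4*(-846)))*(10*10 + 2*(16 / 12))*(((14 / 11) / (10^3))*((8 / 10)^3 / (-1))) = -52822 / 19828125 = -0.00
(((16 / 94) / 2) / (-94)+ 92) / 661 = 203226 / 1460149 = 0.14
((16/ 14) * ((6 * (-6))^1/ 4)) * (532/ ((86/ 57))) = -3626.79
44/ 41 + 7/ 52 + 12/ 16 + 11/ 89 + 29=2948815/ 94874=31.08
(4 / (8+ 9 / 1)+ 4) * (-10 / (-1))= 720 / 17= 42.35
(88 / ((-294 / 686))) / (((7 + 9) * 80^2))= -77 / 38400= -0.00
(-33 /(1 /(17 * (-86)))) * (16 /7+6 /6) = 1109658 /7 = 158522.57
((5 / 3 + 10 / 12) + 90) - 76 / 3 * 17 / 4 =-91 / 6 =-15.17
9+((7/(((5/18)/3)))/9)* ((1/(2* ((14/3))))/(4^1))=369/40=9.22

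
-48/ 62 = -24/ 31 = -0.77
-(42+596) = -638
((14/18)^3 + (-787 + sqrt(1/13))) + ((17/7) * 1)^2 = -27884939/35721 + sqrt(13)/13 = -780.35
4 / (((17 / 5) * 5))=4 / 17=0.24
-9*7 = -63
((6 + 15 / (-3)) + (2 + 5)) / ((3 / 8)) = 64 / 3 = 21.33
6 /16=3 /8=0.38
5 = 5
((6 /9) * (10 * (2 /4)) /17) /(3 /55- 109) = -275 /152796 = -0.00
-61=-61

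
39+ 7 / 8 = 319 / 8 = 39.88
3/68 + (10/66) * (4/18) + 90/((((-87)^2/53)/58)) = 21453319/585684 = 36.63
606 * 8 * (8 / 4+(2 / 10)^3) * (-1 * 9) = -10951632 / 125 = -87613.06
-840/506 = -420/253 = -1.66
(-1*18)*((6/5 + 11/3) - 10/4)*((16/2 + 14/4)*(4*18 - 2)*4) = -137172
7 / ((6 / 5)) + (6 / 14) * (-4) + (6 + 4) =14.12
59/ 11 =5.36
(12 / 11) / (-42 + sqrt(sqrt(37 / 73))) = -0.03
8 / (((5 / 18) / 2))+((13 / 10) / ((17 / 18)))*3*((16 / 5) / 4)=25884 / 425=60.90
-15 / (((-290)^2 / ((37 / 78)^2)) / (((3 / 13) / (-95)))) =1369 / 14042345200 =0.00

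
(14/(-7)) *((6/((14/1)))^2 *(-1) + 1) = -80/49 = -1.63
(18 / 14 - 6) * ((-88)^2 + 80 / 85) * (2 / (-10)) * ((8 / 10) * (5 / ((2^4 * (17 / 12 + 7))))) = 13034736 / 60095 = 216.90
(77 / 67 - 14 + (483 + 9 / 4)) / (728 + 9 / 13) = 1645839 / 2538764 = 0.65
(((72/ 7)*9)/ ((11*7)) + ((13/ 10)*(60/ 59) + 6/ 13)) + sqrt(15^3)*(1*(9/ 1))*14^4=1234368/ 413413 + 5186160*sqrt(15)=20085914.30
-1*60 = -60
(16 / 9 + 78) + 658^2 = 3897394 / 9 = 433043.78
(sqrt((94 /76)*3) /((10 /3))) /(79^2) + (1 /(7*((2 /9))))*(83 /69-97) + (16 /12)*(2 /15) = -444887 /7245 + 3*sqrt(5358) /2371580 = -61.41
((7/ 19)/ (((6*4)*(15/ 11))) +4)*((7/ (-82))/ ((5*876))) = -0.00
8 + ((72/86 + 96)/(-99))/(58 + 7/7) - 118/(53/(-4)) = 74940452/4437213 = 16.89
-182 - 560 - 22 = -764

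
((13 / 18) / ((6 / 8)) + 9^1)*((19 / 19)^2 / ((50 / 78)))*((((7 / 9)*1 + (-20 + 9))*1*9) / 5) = -321724 / 1125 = -285.98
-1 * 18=-18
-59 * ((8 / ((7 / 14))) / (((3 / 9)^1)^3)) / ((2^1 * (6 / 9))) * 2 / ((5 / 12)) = -458784 / 5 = -91756.80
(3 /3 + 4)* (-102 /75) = -34 /5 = -6.80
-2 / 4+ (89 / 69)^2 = 11081 / 9522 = 1.16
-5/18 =-0.28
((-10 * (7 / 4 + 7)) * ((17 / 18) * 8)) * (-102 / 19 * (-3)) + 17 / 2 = -404277 / 38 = -10638.87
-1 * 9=-9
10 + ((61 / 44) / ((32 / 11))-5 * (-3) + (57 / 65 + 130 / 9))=3054949 / 74880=40.80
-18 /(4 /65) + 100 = -385 /2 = -192.50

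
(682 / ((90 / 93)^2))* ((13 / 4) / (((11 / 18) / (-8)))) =-774566 / 25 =-30982.64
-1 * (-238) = 238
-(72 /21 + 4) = -52 /7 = -7.43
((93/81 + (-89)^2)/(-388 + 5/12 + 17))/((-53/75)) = 21389800/707073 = 30.25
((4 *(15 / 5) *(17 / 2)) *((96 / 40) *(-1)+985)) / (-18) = -83521 / 15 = -5568.07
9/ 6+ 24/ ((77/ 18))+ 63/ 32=22371/ 2464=9.08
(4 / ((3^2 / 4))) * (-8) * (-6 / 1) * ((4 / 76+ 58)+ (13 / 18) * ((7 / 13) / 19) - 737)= -29720704 / 513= -57935.10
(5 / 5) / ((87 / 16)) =16 / 87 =0.18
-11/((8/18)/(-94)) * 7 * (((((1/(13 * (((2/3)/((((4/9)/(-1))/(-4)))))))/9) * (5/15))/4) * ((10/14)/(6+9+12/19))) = 4465/50544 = 0.09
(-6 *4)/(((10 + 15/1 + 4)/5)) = -4.14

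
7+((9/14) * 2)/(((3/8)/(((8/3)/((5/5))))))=16.14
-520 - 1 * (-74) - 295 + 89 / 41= -30292 / 41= -738.83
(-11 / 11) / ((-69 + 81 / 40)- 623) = 40 / 27599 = 0.00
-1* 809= -809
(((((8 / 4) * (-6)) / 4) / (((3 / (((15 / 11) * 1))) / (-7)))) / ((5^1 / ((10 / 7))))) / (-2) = -15 / 11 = -1.36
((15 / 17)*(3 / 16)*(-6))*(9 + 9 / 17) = -10935 / 1156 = -9.46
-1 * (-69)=69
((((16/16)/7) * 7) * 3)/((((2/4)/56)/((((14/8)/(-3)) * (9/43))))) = -1764/43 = -41.02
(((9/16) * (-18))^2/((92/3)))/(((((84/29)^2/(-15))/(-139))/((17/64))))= 65192818815/295436288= 220.67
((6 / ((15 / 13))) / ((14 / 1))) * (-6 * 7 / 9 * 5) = -26 / 3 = -8.67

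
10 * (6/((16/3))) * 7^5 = 756315/4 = 189078.75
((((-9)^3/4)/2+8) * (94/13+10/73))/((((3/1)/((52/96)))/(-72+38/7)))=9672995/1314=7361.49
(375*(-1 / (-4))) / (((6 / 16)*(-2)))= -125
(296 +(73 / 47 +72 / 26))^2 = 33671149009 / 373321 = 90193.56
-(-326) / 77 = 326 / 77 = 4.23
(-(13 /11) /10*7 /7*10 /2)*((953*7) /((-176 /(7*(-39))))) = -23675379 /3872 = -6114.51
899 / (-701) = -899 / 701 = -1.28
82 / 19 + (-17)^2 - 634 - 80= -7993 / 19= -420.68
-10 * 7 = -70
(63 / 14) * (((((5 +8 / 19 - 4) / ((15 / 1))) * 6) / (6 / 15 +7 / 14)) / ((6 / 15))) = 135 / 19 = 7.11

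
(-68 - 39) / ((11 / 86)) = -9202 / 11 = -836.55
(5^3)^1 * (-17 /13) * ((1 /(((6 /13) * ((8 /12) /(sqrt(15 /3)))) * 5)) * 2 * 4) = -850 * sqrt(5) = -1900.66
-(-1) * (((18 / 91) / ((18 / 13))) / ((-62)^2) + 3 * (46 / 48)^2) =3558631 / 1291584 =2.76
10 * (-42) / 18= -70 / 3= -23.33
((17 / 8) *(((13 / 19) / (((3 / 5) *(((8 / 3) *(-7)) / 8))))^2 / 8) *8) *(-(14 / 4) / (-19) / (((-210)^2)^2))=2873 / 59760744019200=0.00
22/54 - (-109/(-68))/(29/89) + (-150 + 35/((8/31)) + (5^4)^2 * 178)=7404241738765/106488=69531231.11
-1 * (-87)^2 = -7569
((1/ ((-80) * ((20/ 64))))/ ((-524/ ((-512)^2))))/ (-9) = -65536/ 29475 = -2.22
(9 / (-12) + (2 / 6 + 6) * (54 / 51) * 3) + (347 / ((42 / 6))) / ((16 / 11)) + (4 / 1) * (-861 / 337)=27737429 / 641648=43.23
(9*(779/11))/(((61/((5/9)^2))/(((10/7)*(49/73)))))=3.09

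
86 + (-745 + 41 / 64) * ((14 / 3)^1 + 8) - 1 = -896981 / 96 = -9343.55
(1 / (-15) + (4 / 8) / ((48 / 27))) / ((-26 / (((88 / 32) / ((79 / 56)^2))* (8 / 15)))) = -111034 / 18254925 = -0.01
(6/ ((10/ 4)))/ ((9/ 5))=4/ 3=1.33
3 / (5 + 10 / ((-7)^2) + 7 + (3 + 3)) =147 / 892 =0.16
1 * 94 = 94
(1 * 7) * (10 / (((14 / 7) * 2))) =17.50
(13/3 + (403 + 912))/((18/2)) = 3958/27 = 146.59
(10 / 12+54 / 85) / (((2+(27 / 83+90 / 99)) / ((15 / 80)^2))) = 2051511 / 128514560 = 0.02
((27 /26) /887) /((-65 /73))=-1971 /1499030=-0.00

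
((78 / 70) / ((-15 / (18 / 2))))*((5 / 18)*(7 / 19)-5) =871 / 266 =3.27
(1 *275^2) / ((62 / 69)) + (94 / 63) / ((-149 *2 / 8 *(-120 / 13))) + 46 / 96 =5877938492711 / 69839280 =84163.79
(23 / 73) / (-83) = -23 / 6059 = -0.00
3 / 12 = 1 / 4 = 0.25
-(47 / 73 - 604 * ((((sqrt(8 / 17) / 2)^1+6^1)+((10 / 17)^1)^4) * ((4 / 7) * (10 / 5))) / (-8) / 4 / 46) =-492724908 / 140231759 - 151 * sqrt(34) / 5474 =-3.67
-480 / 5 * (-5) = 480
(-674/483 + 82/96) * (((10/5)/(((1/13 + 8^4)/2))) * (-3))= 54379/34292356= 0.00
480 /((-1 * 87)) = -160 /29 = -5.52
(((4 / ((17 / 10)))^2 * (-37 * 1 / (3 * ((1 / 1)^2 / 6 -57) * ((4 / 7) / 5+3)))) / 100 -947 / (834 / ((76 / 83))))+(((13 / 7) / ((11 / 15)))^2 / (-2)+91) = 34771091968950265 / 400785155841378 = 86.76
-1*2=-2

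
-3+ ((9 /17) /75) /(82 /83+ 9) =-1056726 /352325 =-3.00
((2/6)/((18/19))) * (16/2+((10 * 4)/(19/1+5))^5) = 96311/13122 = 7.34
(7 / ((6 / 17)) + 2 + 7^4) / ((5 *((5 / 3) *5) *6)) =14537 / 1500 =9.69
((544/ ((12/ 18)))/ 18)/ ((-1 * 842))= -68/ 1263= -0.05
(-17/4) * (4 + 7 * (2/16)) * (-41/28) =27183/896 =30.34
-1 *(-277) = 277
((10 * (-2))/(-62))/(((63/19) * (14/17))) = 1615/13671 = 0.12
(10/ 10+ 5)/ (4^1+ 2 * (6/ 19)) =57/ 44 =1.30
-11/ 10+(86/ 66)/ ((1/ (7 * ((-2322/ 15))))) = -155437/ 110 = -1413.06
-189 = -189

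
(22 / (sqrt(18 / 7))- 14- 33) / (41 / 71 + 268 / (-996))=-17679 / 116 + 64823*sqrt(14) / 5452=-107.92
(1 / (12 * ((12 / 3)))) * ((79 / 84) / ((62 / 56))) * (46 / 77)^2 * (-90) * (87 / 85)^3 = -27519498873 / 45150224350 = -0.61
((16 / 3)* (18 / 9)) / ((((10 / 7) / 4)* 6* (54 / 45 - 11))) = -32 / 63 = -0.51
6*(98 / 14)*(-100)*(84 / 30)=-11760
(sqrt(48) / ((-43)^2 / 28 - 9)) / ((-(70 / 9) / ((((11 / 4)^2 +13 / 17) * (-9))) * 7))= 36693 * sqrt(3) / 380086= 0.17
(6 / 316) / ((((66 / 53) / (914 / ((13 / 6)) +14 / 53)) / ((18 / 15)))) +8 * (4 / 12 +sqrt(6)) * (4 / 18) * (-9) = 404993 / 169455 - 16 * sqrt(6) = -36.80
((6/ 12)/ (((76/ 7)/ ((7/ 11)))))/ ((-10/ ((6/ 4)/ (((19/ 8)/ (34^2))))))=-2.14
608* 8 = 4864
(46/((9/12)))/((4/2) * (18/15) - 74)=-460/537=-0.86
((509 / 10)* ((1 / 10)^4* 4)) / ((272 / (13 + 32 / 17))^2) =32580581 / 534534400000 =0.00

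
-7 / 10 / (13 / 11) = -77 / 130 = -0.59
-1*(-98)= 98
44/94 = 22/47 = 0.47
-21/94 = -0.22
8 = 8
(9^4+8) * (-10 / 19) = -3457.37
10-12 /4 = 7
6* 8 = 48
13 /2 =6.50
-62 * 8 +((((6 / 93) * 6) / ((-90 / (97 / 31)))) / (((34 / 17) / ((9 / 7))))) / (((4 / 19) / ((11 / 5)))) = -333720019 / 672700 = -496.09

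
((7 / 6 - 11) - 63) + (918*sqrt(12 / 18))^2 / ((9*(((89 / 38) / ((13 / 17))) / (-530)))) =-5768457133 / 534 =-10802354.18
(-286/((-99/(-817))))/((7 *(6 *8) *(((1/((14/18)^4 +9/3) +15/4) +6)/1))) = -0.70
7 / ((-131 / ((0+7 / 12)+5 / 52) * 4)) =-371 / 40872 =-0.01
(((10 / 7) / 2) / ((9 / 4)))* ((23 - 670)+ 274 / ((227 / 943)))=743420 / 4767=155.95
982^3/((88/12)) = 1420449252/11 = 129131750.18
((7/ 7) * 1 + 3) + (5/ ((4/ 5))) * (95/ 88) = 3783/ 352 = 10.75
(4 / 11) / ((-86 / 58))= -116 / 473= -0.25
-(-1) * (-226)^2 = 51076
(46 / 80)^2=529 / 1600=0.33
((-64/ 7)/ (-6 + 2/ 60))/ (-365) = -0.00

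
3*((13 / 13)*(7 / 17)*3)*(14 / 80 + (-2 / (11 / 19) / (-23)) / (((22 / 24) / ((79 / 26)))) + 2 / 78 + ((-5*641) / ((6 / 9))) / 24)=-739.75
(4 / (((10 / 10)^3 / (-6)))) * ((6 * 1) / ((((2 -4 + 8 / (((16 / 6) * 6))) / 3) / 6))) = 1728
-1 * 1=-1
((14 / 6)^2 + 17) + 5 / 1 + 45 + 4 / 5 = 3296 / 45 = 73.24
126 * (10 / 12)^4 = 4375 / 72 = 60.76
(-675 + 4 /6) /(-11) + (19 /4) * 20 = 5158 /33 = 156.30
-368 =-368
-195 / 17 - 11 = -382 / 17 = -22.47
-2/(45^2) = -2/2025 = -0.00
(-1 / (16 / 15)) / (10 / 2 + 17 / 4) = -15 / 148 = -0.10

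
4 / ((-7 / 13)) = -52 / 7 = -7.43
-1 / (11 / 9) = -9 / 11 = -0.82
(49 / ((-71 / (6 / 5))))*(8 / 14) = -0.47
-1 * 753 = -753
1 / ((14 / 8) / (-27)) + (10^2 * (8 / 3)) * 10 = 55676 / 21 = 2651.24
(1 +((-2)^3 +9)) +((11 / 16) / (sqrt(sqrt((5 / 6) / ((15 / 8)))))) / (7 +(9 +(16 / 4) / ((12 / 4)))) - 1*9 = -7 +33*sqrt(6) / 1664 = -6.95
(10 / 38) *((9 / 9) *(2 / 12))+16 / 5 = 1849 / 570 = 3.24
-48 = -48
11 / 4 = 2.75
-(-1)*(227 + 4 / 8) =455 / 2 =227.50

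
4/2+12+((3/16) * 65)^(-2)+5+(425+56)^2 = 8798224756/38025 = 231380.01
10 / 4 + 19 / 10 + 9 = 67 / 5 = 13.40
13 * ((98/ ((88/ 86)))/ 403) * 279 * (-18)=-170667/ 11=-15515.18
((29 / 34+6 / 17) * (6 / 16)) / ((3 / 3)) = 123 / 272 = 0.45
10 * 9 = 90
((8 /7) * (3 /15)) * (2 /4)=4 /35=0.11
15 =15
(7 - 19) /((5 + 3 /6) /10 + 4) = -2.64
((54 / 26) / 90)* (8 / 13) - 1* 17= -14353 / 845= -16.99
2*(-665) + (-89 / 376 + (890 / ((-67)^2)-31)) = -2297247785 / 1687864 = -1361.04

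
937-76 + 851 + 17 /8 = 13713 /8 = 1714.12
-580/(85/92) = -10672/17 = -627.76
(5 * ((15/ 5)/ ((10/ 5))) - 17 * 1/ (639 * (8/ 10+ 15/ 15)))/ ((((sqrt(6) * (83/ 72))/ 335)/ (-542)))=-481312.83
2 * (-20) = -40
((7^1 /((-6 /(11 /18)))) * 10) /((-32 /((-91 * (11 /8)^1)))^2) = -385770385 /3538944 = -109.01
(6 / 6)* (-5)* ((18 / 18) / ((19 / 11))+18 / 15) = -169 / 19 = -8.89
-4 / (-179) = 4 / 179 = 0.02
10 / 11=0.91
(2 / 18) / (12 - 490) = -1 / 4302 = -0.00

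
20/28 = 5/7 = 0.71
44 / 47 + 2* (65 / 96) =5167 / 2256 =2.29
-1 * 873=-873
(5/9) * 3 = 5/3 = 1.67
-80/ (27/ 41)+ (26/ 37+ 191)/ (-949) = -121.68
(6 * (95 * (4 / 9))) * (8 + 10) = 4560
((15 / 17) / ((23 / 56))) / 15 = 56 / 391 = 0.14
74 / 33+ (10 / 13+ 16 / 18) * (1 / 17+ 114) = 4186888 / 21879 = 191.37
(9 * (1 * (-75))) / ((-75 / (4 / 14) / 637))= 1638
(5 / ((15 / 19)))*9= 57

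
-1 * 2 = -2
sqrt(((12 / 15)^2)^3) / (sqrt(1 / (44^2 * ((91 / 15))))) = 2816 * sqrt(1365) / 1875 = 55.49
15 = 15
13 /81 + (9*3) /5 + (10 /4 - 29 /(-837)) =203269 /25110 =8.10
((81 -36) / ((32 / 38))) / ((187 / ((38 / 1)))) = 16245 / 1496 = 10.86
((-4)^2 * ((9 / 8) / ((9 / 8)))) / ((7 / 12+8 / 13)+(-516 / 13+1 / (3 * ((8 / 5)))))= -4992 / 11945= -0.42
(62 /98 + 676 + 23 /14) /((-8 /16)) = -66471 /49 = -1356.55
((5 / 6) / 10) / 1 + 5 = 61 / 12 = 5.08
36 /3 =12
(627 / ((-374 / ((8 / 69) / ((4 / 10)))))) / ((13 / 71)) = -13490 / 5083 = -2.65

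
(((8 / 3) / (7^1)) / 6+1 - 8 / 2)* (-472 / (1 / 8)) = 698560 / 63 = 11088.25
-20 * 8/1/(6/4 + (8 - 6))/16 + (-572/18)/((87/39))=-31246/1827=-17.10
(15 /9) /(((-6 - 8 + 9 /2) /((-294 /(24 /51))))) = 4165 /38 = 109.61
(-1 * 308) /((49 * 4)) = -1.57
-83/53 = -1.57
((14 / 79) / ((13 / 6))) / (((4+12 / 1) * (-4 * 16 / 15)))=-0.00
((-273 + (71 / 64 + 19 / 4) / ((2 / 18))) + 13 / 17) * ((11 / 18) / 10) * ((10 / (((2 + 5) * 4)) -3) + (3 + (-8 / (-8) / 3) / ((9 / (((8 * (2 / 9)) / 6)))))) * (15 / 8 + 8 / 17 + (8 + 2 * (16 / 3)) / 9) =-554233836299 / 25395793920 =-21.82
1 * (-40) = -40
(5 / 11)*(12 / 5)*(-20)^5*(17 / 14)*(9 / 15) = -195840000 / 77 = -2543376.62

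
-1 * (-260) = 260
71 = 71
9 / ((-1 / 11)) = -99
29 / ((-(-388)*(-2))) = -29 / 776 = -0.04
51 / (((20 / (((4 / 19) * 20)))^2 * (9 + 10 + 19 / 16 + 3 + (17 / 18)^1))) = 117504 / 1254475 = 0.09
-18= -18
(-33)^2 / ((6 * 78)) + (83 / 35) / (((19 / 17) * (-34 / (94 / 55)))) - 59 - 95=-288669877 / 1901900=-151.78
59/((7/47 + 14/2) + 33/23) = 63779/9279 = 6.87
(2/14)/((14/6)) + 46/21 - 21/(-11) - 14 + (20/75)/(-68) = -450963/45815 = -9.84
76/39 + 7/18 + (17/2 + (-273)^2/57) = 2930723/2223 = 1318.36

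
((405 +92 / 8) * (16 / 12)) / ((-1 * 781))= -0.71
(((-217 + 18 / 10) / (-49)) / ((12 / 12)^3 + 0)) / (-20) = -269 / 1225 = -0.22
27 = 27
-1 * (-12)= 12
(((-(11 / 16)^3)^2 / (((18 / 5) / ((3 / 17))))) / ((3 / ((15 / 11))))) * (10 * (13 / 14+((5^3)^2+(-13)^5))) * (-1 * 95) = 9522889362806875 / 11978932224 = 794969.80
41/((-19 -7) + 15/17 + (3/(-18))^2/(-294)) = -1.63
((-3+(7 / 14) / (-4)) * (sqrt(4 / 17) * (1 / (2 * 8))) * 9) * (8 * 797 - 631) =-1292625 * sqrt(17) / 1088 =-4898.56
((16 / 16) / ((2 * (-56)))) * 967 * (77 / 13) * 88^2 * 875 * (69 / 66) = -362271673.08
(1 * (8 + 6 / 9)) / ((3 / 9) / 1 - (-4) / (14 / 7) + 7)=13 / 14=0.93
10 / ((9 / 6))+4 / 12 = 7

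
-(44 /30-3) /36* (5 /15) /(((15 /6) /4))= 46 /2025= 0.02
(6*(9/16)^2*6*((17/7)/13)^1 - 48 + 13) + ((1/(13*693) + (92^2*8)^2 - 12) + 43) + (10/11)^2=29079071099638121/6342336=4584914942.95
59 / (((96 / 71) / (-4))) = -4189 / 24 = -174.54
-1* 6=-6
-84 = -84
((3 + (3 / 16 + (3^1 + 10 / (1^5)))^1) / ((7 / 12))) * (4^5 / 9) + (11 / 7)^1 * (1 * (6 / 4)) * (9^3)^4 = 27960524244227 / 42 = 665726767719.69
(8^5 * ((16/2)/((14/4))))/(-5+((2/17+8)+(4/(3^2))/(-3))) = 240648192/9541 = 25222.53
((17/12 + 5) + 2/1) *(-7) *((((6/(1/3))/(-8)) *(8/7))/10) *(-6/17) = -909/170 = -5.35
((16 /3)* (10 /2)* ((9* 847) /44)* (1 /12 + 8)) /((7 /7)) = 37345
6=6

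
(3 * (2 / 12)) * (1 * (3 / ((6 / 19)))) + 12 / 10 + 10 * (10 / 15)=757 / 60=12.62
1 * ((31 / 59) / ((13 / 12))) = 372 / 767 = 0.49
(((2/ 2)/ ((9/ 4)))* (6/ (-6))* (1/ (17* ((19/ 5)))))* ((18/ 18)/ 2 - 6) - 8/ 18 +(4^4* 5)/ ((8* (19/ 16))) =130166/ 969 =134.33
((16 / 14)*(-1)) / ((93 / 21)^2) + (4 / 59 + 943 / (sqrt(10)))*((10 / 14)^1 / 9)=-188932 / 3572037 + 943*sqrt(10) / 126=23.61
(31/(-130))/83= -31/10790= -0.00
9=9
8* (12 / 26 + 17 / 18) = 1316 / 117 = 11.25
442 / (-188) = -221 / 94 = -2.35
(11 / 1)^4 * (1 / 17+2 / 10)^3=253.85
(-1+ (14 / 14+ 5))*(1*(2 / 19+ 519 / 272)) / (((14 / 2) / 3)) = 156075 / 36176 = 4.31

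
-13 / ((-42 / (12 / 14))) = 13 / 49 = 0.27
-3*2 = -6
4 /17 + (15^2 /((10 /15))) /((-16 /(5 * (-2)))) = 211.17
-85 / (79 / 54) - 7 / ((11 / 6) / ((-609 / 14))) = 93843 / 869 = 107.99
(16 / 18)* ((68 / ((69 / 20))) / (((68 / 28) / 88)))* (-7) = -2759680 / 621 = -4443.93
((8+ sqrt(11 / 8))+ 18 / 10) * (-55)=-603.49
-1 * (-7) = 7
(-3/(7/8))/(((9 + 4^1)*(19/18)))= -432/1729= -0.25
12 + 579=591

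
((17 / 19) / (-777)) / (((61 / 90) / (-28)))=2040 / 42883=0.05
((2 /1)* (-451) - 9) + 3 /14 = -12751 /14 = -910.79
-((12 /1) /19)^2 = -144 /361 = -0.40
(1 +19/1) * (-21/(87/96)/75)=-896/145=-6.18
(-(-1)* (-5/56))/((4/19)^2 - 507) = 1805/10248616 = 0.00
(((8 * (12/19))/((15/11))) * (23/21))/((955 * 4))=2024/1905225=0.00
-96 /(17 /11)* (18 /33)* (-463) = 266688 /17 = 15687.53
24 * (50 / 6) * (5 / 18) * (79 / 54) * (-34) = -2763.37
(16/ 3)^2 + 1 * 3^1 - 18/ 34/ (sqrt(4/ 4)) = 4730/ 153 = 30.92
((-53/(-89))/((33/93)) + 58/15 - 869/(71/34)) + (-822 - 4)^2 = 710936735567/1042635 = 681865.40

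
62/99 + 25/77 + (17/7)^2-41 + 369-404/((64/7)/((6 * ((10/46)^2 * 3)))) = 6102584839/20529432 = 297.26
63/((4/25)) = 1575/4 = 393.75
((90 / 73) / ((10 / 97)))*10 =8730 / 73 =119.59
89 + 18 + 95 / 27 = 2984 / 27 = 110.52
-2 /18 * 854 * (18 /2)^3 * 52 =-3597048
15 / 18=5 / 6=0.83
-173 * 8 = -1384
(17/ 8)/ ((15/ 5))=0.71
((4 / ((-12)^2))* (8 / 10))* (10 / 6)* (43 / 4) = 43 / 108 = 0.40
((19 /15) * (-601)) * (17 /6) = -194123 /90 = -2156.92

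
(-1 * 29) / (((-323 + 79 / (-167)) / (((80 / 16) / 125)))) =4843 / 1350500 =0.00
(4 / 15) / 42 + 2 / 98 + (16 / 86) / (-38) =39383 / 1801485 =0.02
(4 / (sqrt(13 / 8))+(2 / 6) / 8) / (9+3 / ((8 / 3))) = 1 / 243+64 *sqrt(26) / 1053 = 0.31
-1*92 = -92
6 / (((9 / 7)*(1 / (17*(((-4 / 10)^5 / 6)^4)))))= 15597568 / 23174285888671875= 0.00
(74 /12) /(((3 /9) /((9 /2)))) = 333 /4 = 83.25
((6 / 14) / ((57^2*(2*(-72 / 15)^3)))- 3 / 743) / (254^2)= -628891339 / 10047232781881344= -0.00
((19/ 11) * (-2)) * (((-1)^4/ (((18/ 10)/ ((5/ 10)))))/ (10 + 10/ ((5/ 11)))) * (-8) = 95/ 396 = 0.24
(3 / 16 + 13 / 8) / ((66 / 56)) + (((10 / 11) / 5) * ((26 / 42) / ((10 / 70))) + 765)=101287 / 132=767.33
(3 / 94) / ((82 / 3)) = 9 / 7708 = 0.00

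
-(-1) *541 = 541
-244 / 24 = -10.17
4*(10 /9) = 40 /9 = 4.44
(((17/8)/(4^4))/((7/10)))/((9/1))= 85/64512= 0.00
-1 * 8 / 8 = -1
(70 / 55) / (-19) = -14 / 209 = -0.07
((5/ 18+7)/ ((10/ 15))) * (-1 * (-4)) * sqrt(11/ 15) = 131 * sqrt(165)/ 45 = 37.39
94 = 94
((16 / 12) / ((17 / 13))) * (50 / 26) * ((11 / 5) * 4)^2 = 7744 / 51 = 151.84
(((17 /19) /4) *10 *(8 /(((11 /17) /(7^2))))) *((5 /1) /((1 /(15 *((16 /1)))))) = 339864000 /209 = 1626143.54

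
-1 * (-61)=61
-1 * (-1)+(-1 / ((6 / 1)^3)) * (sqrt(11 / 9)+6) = 35 / 36 - sqrt(11) / 648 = 0.97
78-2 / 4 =77.50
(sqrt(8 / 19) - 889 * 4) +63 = -3493 +2 * sqrt(38) / 19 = -3492.35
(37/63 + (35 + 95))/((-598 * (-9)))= 8227/339066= 0.02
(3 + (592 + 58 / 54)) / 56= 10.64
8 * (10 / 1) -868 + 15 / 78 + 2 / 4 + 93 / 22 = -223961 / 286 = -783.08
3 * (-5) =-15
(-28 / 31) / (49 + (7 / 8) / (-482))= -0.02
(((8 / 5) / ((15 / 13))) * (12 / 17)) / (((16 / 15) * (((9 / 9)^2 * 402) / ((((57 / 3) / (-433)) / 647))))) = -247 / 1595459945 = -0.00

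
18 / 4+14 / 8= 25 / 4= 6.25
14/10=7/5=1.40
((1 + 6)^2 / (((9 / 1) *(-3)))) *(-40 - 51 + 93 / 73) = 320950 / 1971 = 162.84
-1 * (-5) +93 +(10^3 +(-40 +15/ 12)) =4237/ 4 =1059.25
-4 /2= -2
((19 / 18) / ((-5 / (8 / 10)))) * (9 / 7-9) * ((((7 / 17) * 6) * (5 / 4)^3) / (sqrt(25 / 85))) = 171 * sqrt(85) / 136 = 11.59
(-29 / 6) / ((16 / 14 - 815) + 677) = 0.04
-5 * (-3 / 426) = 5 / 142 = 0.04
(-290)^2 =84100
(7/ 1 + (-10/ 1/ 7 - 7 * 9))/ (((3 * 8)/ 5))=-335/ 28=-11.96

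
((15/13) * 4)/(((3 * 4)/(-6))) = -30/13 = -2.31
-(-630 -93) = 723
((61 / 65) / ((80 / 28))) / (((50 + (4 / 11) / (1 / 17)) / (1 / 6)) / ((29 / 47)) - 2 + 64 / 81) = 11033253 / 18310622200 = 0.00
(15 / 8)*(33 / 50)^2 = 3267 / 4000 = 0.82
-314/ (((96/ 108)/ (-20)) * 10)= 1413/ 2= 706.50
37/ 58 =0.64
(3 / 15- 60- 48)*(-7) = 3773 / 5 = 754.60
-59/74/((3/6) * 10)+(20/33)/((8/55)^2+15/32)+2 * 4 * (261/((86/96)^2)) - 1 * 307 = 223460150111291/97330490970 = 2295.89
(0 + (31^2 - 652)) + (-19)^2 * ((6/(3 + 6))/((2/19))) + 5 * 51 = 8551/3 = 2850.33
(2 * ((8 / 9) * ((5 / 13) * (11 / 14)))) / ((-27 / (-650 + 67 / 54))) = 7707260 / 597051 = 12.91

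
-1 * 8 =-8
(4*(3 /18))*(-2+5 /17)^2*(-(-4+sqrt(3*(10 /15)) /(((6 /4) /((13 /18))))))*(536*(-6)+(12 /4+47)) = -20386.18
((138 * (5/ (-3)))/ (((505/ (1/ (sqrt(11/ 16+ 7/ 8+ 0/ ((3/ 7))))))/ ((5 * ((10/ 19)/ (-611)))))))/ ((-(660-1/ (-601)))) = -1105840/ 465088592449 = -0.00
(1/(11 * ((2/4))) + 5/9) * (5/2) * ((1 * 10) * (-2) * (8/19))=-29200/1881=-15.52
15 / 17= 0.88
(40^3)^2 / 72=512000000 / 9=56888888.89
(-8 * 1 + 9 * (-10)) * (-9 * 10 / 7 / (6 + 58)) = 315 / 16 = 19.69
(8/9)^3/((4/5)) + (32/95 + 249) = 17328623/69255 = 250.21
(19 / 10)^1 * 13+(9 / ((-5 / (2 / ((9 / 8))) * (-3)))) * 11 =1093 / 30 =36.43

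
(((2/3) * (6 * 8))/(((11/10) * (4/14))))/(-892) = -0.11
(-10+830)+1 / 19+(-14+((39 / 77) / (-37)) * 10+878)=91152043 / 54131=1683.92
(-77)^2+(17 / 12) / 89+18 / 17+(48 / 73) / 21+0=5930.11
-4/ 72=-1/ 18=-0.06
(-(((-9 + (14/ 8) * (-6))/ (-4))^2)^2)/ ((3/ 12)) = -2313441/ 1024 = -2259.22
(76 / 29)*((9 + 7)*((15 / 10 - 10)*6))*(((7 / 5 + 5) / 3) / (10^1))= -330752 / 725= -456.21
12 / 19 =0.63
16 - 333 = -317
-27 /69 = -9 /23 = -0.39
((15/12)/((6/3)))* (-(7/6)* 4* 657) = -7665/4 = -1916.25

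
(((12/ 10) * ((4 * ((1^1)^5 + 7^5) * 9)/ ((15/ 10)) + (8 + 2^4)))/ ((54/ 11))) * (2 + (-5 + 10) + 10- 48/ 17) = 118828424/ 85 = 1397981.46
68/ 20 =17/ 5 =3.40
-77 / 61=-1.26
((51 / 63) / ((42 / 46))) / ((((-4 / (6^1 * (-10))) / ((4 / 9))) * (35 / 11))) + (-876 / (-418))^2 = 2528155208 / 404529741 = 6.25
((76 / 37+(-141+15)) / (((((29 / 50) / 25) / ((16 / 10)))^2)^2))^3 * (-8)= 3160473012011008000000000000000000000000000000000000 / 17921780213706623333773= 176348162644795195012203900000.00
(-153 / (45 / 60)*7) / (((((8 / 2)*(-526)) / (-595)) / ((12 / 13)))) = -372.77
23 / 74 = 0.31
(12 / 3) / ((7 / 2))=8 / 7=1.14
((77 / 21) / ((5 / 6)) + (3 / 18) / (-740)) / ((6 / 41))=160187 / 5328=30.07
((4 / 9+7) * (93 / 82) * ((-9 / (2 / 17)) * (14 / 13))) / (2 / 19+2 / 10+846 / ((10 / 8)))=-454461 / 442390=-1.03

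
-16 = -16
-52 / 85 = -0.61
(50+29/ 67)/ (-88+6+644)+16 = 605843/ 37654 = 16.09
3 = 3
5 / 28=0.18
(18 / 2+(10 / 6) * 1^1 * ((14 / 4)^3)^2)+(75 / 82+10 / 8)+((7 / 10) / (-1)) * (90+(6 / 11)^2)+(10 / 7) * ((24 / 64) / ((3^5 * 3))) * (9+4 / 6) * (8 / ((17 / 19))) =414781365138221 / 137718947520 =3011.80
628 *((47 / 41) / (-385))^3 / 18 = -32600422 / 35397799754625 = -0.00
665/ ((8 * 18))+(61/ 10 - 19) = -5963/ 720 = -8.28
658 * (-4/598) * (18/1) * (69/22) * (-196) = 6964272/143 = 48701.20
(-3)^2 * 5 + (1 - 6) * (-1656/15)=597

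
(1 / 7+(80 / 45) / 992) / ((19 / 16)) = 4520 / 37107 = 0.12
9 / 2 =4.50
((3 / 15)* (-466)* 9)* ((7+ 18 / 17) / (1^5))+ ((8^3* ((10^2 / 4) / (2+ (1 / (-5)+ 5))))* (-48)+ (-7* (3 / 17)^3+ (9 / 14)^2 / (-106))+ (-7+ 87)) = -49521858148477 / 510362440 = -97032.72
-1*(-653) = 653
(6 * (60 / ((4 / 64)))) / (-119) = -5760 / 119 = -48.40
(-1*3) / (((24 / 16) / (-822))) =1644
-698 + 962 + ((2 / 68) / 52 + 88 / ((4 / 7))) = 739025 / 1768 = 418.00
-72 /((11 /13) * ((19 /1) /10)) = -9360 /209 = -44.78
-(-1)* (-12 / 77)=-12 / 77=-0.16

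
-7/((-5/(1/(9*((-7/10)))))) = -2/9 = -0.22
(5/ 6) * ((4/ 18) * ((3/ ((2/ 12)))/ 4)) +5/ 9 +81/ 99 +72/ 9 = 2021/ 198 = 10.21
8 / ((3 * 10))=4 / 15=0.27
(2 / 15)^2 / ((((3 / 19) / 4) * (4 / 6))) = 152 / 225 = 0.68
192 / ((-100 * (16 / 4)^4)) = -3 / 400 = -0.01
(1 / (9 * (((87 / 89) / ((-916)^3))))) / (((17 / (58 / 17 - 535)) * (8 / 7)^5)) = 162334540488782039 / 115858944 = 1401139479.48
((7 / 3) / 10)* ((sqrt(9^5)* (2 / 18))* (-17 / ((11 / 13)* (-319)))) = 13923 / 35090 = 0.40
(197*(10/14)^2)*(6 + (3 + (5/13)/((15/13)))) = 19700/21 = 938.10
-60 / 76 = -15 / 19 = -0.79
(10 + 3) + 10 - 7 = 16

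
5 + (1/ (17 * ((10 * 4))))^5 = 726966784000001/ 145393356800000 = 5.00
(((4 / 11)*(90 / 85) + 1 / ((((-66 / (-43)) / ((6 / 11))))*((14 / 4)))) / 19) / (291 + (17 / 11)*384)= 7006 / 241969959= 0.00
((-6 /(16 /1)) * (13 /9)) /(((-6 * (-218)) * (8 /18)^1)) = -13 /13952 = -0.00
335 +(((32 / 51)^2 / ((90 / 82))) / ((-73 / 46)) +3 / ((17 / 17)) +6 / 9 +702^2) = 4213549558396 / 8544285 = 493142.44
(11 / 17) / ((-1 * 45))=-11 / 765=-0.01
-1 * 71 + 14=-57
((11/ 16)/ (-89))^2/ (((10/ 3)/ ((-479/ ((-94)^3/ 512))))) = 0.00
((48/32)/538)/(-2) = -3/2152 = -0.00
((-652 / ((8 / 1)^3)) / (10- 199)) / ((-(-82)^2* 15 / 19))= -3097 / 2440005120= -0.00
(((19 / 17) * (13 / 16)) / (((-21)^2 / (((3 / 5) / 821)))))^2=61009 / 26940075001862400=0.00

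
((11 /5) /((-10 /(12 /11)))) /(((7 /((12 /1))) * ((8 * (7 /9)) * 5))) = -81 /6125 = -0.01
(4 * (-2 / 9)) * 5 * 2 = -80 / 9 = -8.89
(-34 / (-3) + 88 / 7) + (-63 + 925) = 18604 / 21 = 885.90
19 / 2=9.50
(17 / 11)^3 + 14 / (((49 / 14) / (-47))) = -245315 / 1331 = -184.31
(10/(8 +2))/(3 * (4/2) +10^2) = 0.01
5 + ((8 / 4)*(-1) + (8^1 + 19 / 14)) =173 / 14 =12.36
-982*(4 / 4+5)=-5892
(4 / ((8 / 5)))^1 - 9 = -13 / 2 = -6.50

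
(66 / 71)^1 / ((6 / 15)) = 165 / 71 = 2.32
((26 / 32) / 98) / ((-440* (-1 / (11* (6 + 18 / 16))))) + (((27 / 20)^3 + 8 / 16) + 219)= 2784289469 / 12544000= 221.96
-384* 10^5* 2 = -76800000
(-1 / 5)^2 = 1 / 25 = 0.04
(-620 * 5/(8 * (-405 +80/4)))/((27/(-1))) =-0.04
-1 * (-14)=14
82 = 82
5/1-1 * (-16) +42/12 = 49/2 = 24.50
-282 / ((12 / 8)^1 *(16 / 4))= -47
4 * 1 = 4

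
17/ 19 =0.89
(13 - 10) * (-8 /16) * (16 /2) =-12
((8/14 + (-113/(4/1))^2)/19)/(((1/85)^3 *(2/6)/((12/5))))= 98876949975/532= 185858928.52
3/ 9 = 1/ 3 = 0.33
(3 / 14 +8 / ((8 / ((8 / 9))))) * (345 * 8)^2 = 58824800 / 7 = 8403542.86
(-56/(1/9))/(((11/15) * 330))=-2.08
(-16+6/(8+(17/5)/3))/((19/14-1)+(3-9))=29428/10823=2.72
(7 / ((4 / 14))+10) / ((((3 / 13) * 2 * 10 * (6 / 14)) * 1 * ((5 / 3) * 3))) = 2093 / 600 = 3.49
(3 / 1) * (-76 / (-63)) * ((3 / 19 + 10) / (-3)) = -772 / 63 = -12.25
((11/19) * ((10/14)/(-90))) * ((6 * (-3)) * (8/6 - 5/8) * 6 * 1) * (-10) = -935/266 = -3.52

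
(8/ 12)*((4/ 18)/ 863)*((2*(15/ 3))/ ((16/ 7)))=35/ 46602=0.00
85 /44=1.93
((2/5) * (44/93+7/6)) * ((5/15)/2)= 0.11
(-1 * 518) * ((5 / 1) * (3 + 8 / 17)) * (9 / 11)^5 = -9023277690 / 2737867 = -3295.73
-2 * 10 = -20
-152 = -152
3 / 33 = 0.09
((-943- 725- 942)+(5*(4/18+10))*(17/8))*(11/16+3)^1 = -2656475/288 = -9223.87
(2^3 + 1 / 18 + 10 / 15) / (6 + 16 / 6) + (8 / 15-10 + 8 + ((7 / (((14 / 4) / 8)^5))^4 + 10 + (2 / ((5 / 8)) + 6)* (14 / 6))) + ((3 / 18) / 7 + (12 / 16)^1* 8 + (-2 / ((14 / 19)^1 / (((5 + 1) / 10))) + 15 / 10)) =314320713418654563992887583 / 8640561948096260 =36377346208.13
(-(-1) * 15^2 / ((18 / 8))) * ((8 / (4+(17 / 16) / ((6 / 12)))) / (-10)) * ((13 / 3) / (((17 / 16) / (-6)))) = 319.62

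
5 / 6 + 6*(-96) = -3451 / 6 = -575.17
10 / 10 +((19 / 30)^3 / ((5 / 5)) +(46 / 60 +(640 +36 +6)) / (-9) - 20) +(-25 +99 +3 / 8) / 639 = -90571093 / 958500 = -94.49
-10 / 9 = -1.11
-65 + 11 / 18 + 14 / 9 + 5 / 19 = -7133 / 114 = -62.57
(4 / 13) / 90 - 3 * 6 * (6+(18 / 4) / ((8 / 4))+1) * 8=-1332.00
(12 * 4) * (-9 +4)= -240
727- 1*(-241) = 968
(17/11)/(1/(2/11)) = 34/121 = 0.28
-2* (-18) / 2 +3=21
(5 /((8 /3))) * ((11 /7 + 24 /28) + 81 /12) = 3855 /224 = 17.21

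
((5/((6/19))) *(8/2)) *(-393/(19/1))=-1310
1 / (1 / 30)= 30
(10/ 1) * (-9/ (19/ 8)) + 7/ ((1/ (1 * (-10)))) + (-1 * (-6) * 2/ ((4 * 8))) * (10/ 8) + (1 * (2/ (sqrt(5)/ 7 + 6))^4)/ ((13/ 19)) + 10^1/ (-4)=-8316437513386823543/ 75667657501970144-216921629568 * sqrt(5)/ 124453384049293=-109.91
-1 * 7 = -7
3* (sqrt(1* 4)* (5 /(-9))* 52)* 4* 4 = -8320 /3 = -2773.33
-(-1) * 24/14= 12/7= 1.71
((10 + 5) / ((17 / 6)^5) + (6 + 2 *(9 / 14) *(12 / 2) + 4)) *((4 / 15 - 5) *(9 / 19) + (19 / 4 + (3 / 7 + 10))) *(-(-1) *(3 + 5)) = 12173149194856 / 6609434335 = 1841.78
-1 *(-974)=974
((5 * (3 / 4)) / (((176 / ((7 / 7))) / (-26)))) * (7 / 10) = -273 / 704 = -0.39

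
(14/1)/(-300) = -0.05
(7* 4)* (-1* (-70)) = 1960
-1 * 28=-28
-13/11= -1.18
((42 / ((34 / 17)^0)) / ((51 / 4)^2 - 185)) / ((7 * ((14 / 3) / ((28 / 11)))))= -576 / 3949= -0.15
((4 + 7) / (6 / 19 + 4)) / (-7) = -209 / 574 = -0.36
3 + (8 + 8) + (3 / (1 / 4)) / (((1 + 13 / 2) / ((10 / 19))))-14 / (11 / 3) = 3349 / 209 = 16.02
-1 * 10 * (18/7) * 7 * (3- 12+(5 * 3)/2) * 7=1890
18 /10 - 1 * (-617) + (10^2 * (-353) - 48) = -173646 /5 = -34729.20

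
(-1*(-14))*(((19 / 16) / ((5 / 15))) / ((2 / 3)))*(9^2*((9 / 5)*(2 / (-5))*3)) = -2617839 / 200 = -13089.20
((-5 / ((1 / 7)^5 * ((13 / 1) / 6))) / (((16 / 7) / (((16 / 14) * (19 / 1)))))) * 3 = -14369985 / 13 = -1105383.46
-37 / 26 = -1.42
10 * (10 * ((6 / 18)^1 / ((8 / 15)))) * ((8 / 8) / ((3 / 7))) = 875 / 6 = 145.83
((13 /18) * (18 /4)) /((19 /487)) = 6331 /76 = 83.30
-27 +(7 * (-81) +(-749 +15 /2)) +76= -2519 /2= -1259.50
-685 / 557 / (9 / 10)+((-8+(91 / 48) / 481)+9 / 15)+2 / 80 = -25930261 / 2967696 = -8.74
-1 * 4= -4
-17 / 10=-1.70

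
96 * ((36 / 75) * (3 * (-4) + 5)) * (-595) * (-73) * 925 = -12959614080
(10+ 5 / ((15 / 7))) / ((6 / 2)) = 37 / 9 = 4.11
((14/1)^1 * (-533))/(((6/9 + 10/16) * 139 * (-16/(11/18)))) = 41041/25854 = 1.59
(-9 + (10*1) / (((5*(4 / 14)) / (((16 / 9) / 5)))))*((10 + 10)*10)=-11720 / 9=-1302.22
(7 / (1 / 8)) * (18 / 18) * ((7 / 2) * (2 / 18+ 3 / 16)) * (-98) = -103243 / 18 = -5735.72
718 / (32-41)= -718 / 9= -79.78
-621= -621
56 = 56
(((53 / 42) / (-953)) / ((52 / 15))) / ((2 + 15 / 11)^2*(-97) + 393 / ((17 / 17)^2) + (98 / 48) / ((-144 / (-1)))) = 13852080 / 25547165824453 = 0.00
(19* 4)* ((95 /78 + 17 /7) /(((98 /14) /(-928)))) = -70210624 /1911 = -36740.25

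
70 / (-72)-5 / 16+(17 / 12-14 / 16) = -107 / 144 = -0.74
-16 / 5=-3.20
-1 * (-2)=2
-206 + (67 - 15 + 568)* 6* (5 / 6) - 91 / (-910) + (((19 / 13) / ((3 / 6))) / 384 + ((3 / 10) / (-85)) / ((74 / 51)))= 6681910039 / 2308800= 2894.11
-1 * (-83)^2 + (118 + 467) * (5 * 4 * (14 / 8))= 13586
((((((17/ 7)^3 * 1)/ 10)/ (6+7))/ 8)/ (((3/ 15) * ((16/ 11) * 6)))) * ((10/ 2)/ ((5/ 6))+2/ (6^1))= 1026817/ 20547072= 0.05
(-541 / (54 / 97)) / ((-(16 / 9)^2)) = 157431 / 512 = 307.48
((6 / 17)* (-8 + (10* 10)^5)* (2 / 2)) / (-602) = -29999999976 / 5117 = -5862810.24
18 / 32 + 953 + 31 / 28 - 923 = 3547 / 112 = 31.67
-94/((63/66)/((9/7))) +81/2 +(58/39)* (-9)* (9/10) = -625269/6370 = -98.16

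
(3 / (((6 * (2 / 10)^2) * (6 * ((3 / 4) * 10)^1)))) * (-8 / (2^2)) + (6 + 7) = 112 / 9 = 12.44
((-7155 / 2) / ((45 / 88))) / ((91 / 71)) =-496716 / 91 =-5458.42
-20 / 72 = -5 / 18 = -0.28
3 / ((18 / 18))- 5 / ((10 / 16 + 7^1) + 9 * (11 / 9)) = 407 / 149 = 2.73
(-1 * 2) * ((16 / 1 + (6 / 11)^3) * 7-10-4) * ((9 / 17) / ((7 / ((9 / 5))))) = -610740 / 22627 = -26.99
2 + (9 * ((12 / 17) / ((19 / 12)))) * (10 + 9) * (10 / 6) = 2194 / 17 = 129.06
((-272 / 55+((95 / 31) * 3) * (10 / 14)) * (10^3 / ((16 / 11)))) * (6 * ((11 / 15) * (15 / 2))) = 15964575 / 434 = 36784.74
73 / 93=0.78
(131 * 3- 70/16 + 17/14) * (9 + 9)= 196479/28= 7017.11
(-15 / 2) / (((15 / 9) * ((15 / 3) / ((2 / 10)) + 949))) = -9 / 1948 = -0.00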